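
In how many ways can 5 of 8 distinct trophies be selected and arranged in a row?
P(8,5) = 8!/(8-5)! = 6720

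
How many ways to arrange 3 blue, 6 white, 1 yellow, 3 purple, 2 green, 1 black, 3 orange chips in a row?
19! / (3! × 6! × 1! × 3! × 2! × 1! × 3!) = 391091500800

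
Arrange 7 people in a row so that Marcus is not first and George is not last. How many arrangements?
By inclusion-exclusion: 7! - 2×(7-1)! + (7-2)! = 5040 - 1440 + 120 = 3720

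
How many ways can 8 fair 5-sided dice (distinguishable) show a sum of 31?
Coefficient of x^31 in (x + x² + ... + x^5)^8. By inclusion-exclusion on dice exceeding 5: Σ_j (-1)^j C(8,j)·C(31-1-5j, 7) = C(8,0)·C(30,7) - C(8,1)·C(25,7) + C(8,2)·C(20,7) - C(8,3)·C(15,7) + C(8,4)·C(10,7) = 1·2035800 - 8·480700 + 28·77520 - 56·6435 + 70·120 = 8800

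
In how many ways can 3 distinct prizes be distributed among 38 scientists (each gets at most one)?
P(38,3) = 38!/(38-3)! = 50616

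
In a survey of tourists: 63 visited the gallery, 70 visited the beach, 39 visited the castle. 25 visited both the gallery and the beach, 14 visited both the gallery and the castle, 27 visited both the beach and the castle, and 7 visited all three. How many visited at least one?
|A∪B∪C| = 63+70+39-25-14-27+7 = 113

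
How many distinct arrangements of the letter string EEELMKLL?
8! / (3! × 3! × 1! × 1!) = 1120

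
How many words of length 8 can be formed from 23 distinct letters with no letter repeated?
P(23,8) = 23!/(23-8)! = 19769460480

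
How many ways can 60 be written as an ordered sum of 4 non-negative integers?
C(60+4-1, 4-1) = C(63, 3) = 39711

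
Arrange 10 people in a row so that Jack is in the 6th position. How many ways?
Fix one position: (10-1)! = 362880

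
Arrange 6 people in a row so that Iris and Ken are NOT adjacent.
Total - adjacent = 6! - (6-1)!×2 = 720 - 240 = 480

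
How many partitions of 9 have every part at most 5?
Let r_j(i) = number of partitions of i into parts ≤ j, for i = 0..9. r_1(i) = 1 for all i; r_j(i) = r_{j-1}(i) + r_j(i-j). Rows j = 2..5: ≤2: 1 1 2 2 3 3 4 4 5 5; ≤3: 1 1 2 3 4 5 7 8 10 12; ≤4: 1 1 2 3 5 6 9 11 15 18; ≤5: 1 1 2 3 5 7 10 13 18 23. r_5(9) = 23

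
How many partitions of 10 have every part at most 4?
Let r_j(i) = number of partitions of i into parts ≤ j, for i = 0..10. r_1(i) = 1 for all i; r_j(i) = r_{j-1}(i) + r_j(i-j). Rows j = 2..4: ≤2: 1 1 2 2 3 3 4 4 5 5 6; ≤3: 1 1 2 3 4 5 7 8 10 12 14; ≤4: 1 1 2 3 5 6 9 11 15 18 23. r_4(10) = 23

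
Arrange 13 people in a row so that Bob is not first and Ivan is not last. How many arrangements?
By inclusion-exclusion: 13! - 2×(13-1)! + (13-2)! = 6227020800 - 958003200 + 39916800 = 5308934400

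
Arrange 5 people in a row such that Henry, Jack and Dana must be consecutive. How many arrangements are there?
Treat the 3 as one block: (5-3+1)! × 3! = 6 × 6 = 36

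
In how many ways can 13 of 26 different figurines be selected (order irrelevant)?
C(26,13) = 26!/(13!×13!) = 10400600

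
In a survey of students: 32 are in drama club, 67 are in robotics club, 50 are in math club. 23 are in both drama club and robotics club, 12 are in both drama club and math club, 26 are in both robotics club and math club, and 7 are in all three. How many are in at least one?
|A∪B∪C| = 32+67+50-23-12-26+7 = 95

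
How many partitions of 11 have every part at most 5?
Let r_j(i) = number of partitions of i into parts ≤ j, for i = 0..11. r_1(i) = 1 for all i; r_j(i) = r_{j-1}(i) + r_j(i-j). Rows j = 2..5: ≤2: 1 1 2 2 3 3 4 4 5 5 6 6; ≤3: 1 1 2 3 4 5 7 8 10 12 14 16; ≤4: 1 1 2 3 5 6 9 11 15 18 23 27; ≤5: 1 1 2 3 5 7 10 13 18 23 30 37. r_5(11) = 37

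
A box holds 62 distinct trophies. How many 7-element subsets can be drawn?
C(62,7) = 62!/(7!×55!) = 491796152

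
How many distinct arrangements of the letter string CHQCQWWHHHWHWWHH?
16! / (5! × 7! × 2! × 2!) = 8648640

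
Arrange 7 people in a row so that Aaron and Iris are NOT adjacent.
Total - adjacent = 7! - (7-1)!×2 = 5040 - 1440 = 3600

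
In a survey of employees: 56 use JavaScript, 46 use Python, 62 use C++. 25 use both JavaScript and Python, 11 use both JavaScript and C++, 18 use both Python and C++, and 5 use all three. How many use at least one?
|A∪B∪C| = 56+46+62-25-11-18+5 = 115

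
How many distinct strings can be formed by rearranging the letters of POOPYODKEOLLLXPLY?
17! / (1! × 2! × 3! × 1! × 1! × 1! × 4! × 4!) = 51459408000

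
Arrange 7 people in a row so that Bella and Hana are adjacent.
Treat as block: (7-1)! × 2! = 720 × 2 = 1440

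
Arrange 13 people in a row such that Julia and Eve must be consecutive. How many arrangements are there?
Treat the 2 as one block: (13-2+1)! × 2! = 479001600 × 2 = 958003200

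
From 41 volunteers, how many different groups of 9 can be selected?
C(41,9) = 41!/(9!×32!) = 350343565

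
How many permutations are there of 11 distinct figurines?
11! = 39916800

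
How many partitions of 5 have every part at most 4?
Let r_j(i) = number of partitions of i into parts ≤ j, for i = 0..5. r_1(i) = 1 for all i; r_j(i) = r_{j-1}(i) + r_j(i-j). Rows j = 2..4: ≤2: 1 1 2 2 3 3; ≤3: 1 1 2 3 4 5; ≤4: 1 1 2 3 5 6. r_4(5) = 6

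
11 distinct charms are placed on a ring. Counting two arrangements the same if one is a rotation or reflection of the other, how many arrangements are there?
(11-1)!/2 = 3628800/2 = 1814400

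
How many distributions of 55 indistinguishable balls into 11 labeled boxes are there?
C(55+11-1, 11-1) = C(65, 10) = 179013799328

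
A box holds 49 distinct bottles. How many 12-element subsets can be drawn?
C(49,12) = 49!/(12!×37!) = 92263734836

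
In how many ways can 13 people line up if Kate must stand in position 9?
Fix one position: (13-1)! = 479001600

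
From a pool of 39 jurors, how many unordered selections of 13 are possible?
C(39,13) = 39!/(13!×26!) = 8122425444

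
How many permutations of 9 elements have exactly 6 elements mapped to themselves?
Choose the 6 fixed points C(9,6) = 84, derange the rest: !3 = Σ_{j=0}^{3} (-1)^j·3!/j! = 6 - 6 + 3 - 1 = 2. Product = 84 × 2 = 168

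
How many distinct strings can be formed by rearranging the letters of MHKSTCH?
7! / (2! × 1! × 1! × 1! × 1! × 1!) = 2520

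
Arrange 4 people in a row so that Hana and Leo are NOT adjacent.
Total - adjacent = 4! - (4-1)!×2 = 24 - 12 = 12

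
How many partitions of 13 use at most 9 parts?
By conjugation, equals partitions of 13 into parts ≤ 9. Let r_j(i) = number of partitions of i into parts ≤ j, for i = 0..13. r_1(i) = 1 for all i; r_j(i) = r_{j-1}(i) + r_j(i-j). Rows j = 2..9: ≤2: 1 1 2 2 3 3 4 4 5 5 6 6 7 7; ≤3: 1 1 2 3 4 5 7 8 10 12 14 16 19 21; ≤4: 1 1 2 3 5 6 9 11 15 18 23 27 34 39; ≤5: 1 1 2 3 5 7 10 13 18 23 30 37 47 57; ≤6: 1 1 2 3 5 7 11 14 20 26 35 44 58 71; ≤7: 1 1 2 3 5 7 11 15 21 28 38 49 65 82; ≤8: 1 1 2 3 5 7 11 15 22 29 40 52 70 89; ≤9: 1 1 2 3 5 7 11 15 22 30 41 54 73 94. r_9(13) = 94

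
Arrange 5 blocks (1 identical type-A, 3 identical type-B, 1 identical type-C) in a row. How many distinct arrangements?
5! / (1! × 3! × 1!) = 20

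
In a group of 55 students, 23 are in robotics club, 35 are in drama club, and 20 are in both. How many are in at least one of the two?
|A∪B| = |A| + |B| - |A∩B| = 23 + 35 - 20 = 38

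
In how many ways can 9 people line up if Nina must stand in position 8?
Fix one position: (9-1)! = 40320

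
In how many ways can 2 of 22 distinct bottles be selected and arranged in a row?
P(22,2) = 22!/(22-2)! = 462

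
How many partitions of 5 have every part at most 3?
Let r_j(i) = number of partitions of i into parts ≤ j, for i = 0..5. r_1(i) = 1 for all i; r_j(i) = r_{j-1}(i) + r_j(i-j). Rows j = 2..3: ≤2: 1 1 2 2 3 3; ≤3: 1 1 2 3 4 5. r_3(5) = 5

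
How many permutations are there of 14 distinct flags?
14! = 87178291200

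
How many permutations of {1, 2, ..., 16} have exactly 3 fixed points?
Choose the 3 fixed points C(16,3) = 560, derange the rest: !13 = Σ_{j=0}^{13} (-1)^j·13!/j! = 6227020800 - 6227020800 + 3113510400 - 1037836800 + 259459200 - 51891840 + 8648640 - 1235520 + 154440 - 17160 + 1716 - 156 + 13 - 1 = 2290792932. Product = 560 × 2290792932 = 1282844041920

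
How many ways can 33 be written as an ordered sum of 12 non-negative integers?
C(33+12-1, 12-1) = C(44, 11) = 7669339132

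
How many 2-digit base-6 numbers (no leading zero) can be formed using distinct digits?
First digit: 5 choices (nonzero). Then descending: 5 × 5 = 25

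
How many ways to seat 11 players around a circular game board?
Circular: fix one position, arrange the rest. (11-1)! = 3628800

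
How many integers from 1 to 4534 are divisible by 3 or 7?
⌊4534/3⌋ + ⌊4534/7⌋ - ⌊4534/21⌋ = 1511 + 647 - 215 = 1943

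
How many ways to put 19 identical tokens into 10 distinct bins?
C(19+10-1, 10-1) = C(28, 9) = 6906900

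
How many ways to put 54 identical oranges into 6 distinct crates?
C(54+6-1, 6-1) = C(59, 5) = 5006386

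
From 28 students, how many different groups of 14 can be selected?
C(28,14) = 28!/(14!×14!) = 40116600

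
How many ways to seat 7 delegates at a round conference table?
Circular: fix one position, arrange the rest. (7-1)! = 720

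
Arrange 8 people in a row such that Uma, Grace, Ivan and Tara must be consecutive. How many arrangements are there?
Treat the 4 as one block: (8-4+1)! × 4! = 120 × 24 = 2880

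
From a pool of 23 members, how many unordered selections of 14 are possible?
C(23,14) = 23!/(14!×9!) = 817190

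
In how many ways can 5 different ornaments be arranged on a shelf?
5! = 120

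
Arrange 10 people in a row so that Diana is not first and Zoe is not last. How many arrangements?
By inclusion-exclusion: 10! - 2×(10-1)! + (10-2)! = 3628800 - 725760 + 40320 = 2943360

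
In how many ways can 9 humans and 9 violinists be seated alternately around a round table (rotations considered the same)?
Fix one of the humans: (9-1)! ways for the remaining humans, × 9! ways for the violinists = 40320 × 362880 = 14631321600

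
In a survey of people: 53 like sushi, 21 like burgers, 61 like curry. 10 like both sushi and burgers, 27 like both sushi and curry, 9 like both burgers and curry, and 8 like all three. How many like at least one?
|A∪B∪C| = 53+21+61-10-27-9+8 = 97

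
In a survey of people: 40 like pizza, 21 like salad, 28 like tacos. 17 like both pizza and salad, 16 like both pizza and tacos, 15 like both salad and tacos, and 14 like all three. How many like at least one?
|A∪B∪C| = 40+21+28-17-16-15+14 = 55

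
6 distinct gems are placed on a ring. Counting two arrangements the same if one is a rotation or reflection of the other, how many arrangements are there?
(6-1)!/2 = 120/2 = 60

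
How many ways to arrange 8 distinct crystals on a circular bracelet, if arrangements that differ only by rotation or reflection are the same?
(8-1)!/2 = 5040/2 = 2520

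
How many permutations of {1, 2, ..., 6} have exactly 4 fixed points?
Choose the 4 fixed points C(6,4) = 15, derange the rest: !2 = Σ_{j=0}^{2} (-1)^j·2!/j! = 2 - 2 + 1 = 1. Product = 15 × 1 = 15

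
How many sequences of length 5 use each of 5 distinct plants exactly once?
5! = 120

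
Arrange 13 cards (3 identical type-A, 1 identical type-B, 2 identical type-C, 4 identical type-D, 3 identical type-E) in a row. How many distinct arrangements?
13! / (3! × 1! × 2! × 4! × 3!) = 3603600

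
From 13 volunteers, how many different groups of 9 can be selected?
C(13,9) = 13!/(9!×4!) = 715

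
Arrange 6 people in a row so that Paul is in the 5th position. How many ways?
Fix one position: (6-1)! = 120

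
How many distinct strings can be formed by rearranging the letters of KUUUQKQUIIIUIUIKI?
17! / (6! × 2! × 6! × 3!) = 57177120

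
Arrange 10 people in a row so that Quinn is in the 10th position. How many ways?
Fix one position: (10-1)! = 362880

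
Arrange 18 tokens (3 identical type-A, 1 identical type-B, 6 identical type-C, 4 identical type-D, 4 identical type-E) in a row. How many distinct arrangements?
18! / (3! × 1! × 6! × 4! × 4!) = 2572970400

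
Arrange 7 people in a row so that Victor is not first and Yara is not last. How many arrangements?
By inclusion-exclusion: 7! - 2×(7-1)! + (7-2)! = 5040 - 1440 + 120 = 3720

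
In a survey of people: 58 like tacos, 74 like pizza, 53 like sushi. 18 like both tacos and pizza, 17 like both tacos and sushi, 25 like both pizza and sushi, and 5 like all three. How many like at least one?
|A∪B∪C| = 58+74+53-18-17-25+5 = 130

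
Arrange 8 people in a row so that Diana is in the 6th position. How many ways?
Fix one position: (8-1)! = 5040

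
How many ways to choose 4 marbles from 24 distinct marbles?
C(24,4) = 24!/(4!×20!) = 10626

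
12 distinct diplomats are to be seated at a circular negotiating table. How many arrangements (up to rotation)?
Circular: fix one position, arrange the rest. (12-1)! = 39916800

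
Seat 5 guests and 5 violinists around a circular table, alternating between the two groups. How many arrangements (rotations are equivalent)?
Fix one of the guests: (5-1)! ways for the remaining guests, × 5! ways for the violinists = 24 × 120 = 2880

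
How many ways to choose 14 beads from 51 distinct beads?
C(51,14) = 51!/(14!×37!) = 1292706174900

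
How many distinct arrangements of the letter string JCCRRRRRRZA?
11! / (6! × 1! × 1! × 1! × 2!) = 27720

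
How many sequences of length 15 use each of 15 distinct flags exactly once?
15! = 1307674368000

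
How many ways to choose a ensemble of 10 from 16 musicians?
C(16,10) = 16!/(10!×6!) = 8008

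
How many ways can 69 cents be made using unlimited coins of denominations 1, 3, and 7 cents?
Coefficient of x^69 in 1/(1-x^1) · 1/(1-x^3) · 1/(1-x^7). Case on j = number of 7-cent coins (j = 0..9); remainder r = 69 - 7j is made from {1,3} in ⌊r/3⌋+1 ways. r = 69, 62, 55, 48, 41, 34, 27, 20, 13, 6 → 24 + 21 + 19 + 17 + 14 + 12 + 10 + 7 + 5 + 3 = 132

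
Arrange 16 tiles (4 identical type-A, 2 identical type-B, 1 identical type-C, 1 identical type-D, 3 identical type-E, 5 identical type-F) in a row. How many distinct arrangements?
16! / (4! × 2! × 1! × 1! × 3! × 5!) = 605404800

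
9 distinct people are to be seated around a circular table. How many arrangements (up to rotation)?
Circular: fix one position, arrange the rest. (9-1)! = 40320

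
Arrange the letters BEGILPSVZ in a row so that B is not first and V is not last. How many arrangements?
By inclusion-exclusion: 9! - 2×(9-1)! + (9-2)! = 362880 - 80640 + 5040 = 287280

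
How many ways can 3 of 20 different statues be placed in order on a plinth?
P(20,3) = 20!/(20-3)! = 6840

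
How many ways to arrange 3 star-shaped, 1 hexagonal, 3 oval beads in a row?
7! / (3! × 1! × 3!) = 140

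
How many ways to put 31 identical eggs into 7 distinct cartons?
C(31+7-1, 7-1) = C(37, 6) = 2324784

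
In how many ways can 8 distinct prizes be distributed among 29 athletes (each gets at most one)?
P(29,8) = 29!/(29-8)! = 173059286400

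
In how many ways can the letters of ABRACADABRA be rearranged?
11! / (5! × 2! × 2! × 1! × 1!) = 83160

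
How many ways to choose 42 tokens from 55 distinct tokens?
C(55,42) = 55!/(42!×13!) = 1451182990950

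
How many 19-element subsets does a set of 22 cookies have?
C(22,19) = 22!/(19!×3!) = 1540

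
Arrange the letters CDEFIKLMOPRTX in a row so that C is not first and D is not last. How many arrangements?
By inclusion-exclusion: 13! - 2×(13-1)! + (13-2)! = 6227020800 - 958003200 + 39916800 = 5308934400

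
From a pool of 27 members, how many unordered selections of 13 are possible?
C(27,13) = 27!/(13!×14!) = 20058300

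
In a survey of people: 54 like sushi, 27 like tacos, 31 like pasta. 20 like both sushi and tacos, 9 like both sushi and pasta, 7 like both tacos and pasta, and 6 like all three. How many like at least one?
|A∪B∪C| = 54+27+31-20-9-7+6 = 82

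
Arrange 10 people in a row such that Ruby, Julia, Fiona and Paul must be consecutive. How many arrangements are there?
Treat the 4 as one block: (10-4+1)! × 4! = 5040 × 24 = 120960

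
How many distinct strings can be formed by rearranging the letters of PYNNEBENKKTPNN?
14! / (2! × 2! × 2! × 1! × 5! × 1! × 1!) = 90810720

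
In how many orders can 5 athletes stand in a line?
5! = 120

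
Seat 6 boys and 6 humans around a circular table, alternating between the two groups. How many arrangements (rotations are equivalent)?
Fix one of the boys: (6-1)! ways for the remaining boys, × 6! ways for the humans = 120 × 720 = 86400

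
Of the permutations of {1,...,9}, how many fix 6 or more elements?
Exactly j fixed points: C(9,j)·!(9-j); sum over j ≥ 6 (derangement numbers via !m = (m-1)·(!(m-1) + !(m-2)): !0..!3 = 1, 0, 1, 2). Σ_{j=6}^{9} C(9,j)·!(9-j) = C(9,6)·!3 + C(9,7)·!2 + C(9,8)·!1 + C(9,9)·!0 = 84·2 + 36·1 + 9·0 + 1·1 = 205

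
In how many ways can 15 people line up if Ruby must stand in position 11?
Fix one position: (15-1)! = 87178291200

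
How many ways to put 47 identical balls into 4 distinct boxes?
C(47+4-1, 4-1) = C(50, 3) = 19600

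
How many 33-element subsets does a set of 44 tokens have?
C(44,33) = 44!/(33!×11!) = 7669339132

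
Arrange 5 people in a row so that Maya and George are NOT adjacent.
Total - adjacent = 5! - (5-1)!×2 = 120 - 48 = 72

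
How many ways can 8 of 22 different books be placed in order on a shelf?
P(22,8) = 22!/(22-8)! = 12893126400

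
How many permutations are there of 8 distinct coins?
8! = 40320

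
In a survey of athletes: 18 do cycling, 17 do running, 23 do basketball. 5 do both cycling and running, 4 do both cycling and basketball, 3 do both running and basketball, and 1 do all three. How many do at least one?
|A∪B∪C| = 18+17+23-5-4-3+1 = 47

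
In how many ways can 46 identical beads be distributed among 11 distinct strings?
C(46+11-1, 11-1) = C(56, 10) = 35607051480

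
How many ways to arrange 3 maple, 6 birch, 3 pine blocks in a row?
12! / (3! × 6! × 3!) = 18480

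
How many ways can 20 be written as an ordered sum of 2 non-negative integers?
C(20+2-1, 2-1) = C(21, 1) = 21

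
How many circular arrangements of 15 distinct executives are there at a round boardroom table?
Circular: fix one position, arrange the rest. (15-1)! = 87178291200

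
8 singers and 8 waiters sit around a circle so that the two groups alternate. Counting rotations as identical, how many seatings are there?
Fix one of the singers: (8-1)! ways for the remaining singers, × 8! ways for the waiters = 5040 × 40320 = 203212800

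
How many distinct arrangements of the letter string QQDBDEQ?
7! / (3! × 1! × 1! × 2!) = 420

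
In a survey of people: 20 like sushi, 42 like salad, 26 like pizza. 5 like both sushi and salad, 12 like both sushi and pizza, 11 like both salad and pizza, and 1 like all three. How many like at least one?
|A∪B∪C| = 20+42+26-5-12-11+1 = 61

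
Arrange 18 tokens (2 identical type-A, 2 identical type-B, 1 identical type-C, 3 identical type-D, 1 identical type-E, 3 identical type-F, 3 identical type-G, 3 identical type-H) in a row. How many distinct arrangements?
18! / (2! × 2! × 1! × 3! × 1! × 3! × 3! × 3!) = 1235025792000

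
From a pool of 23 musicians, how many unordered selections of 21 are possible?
C(23,21) = 23!/(21!×2!) = 253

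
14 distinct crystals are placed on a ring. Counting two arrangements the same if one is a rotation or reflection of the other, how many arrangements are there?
(14-1)!/2 = 6227020800/2 = 3113510400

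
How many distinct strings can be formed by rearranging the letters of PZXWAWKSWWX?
11! / (1! × 1! × 1! × 1! × 2! × 4! × 1!) = 831600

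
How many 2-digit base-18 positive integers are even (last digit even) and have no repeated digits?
Last∈{0,2,4,6,8,10,12,14,16}. Last=0: 17. Last nonzero: 8×16×P(16,0) = 128. Total = 145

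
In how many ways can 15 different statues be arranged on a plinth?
15! = 1307674368000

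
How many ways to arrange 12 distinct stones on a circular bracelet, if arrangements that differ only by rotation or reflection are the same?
(12-1)!/2 = 39916800/2 = 19958400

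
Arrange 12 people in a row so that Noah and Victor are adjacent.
Treat as block: (12-1)! × 2! = 39916800 × 2 = 79833600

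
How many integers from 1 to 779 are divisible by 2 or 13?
⌊779/2⌋ + ⌊779/13⌋ - ⌊779/26⌋ = 389 + 59 - 29 = 419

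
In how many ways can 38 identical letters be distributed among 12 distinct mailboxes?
C(38+12-1, 12-1) = C(49, 11) = 29135916264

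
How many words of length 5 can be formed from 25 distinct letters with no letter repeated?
P(25,5) = 25!/(25-5)! = 6375600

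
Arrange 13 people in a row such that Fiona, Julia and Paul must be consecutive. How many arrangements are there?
Treat the 3 as one block: (13-3+1)! × 3! = 39916800 × 6 = 239500800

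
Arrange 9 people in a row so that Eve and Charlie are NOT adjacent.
Total - adjacent = 9! - (9-1)!×2 = 362880 - 80640 = 282240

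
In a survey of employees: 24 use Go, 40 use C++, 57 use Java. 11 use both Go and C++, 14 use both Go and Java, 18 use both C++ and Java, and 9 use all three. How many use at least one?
|A∪B∪C| = 24+40+57-11-14-18+9 = 87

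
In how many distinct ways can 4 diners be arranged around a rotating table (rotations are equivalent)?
Circular: fix one position, arrange the rest. (4-1)! = 6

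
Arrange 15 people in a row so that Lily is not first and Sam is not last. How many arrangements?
By inclusion-exclusion: 15! - 2×(15-1)! + (15-2)! = 1307674368000 - 174356582400 + 6227020800 = 1139544806400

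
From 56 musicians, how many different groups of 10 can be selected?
C(56,10) = 56!/(10!×46!) = 35607051480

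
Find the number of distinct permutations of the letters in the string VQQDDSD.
7! / (2! × 1! × 3! × 1!) = 420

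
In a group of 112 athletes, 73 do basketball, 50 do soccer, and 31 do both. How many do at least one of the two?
|A∪B| = |A| + |B| - |A∩B| = 73 + 50 - 31 = 92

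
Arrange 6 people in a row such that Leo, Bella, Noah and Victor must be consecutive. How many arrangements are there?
Treat the 4 as one block: (6-4+1)! × 4! = 6 × 24 = 144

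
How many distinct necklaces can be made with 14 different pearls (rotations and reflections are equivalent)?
(14-1)!/2 = 6227020800/2 = 3113510400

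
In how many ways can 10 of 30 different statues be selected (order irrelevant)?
C(30,10) = 30!/(10!×20!) = 30045015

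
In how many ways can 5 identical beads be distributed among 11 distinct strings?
C(5+11-1, 11-1) = C(15, 10) = 3003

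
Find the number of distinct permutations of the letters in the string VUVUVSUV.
8! / (4! × 1! × 3!) = 280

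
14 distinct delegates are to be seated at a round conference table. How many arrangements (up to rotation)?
Circular: fix one position, arrange the rest. (14-1)! = 6227020800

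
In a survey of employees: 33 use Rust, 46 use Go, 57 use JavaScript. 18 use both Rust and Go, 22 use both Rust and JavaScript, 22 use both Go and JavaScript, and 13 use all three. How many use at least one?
|A∪B∪C| = 33+46+57-18-22-22+13 = 87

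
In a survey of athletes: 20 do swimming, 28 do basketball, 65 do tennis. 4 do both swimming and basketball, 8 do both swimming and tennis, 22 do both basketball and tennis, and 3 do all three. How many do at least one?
|A∪B∪C| = 20+28+65-4-8-22+3 = 82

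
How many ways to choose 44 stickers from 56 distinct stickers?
C(56,44) = 56!/(44!×12!) = 558383307300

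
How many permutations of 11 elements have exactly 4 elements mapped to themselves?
Choose the 4 fixed points C(11,4) = 330, derange the rest: !7 = Σ_{j=0}^{7} (-1)^j·7!/j! = 5040 - 5040 + 2520 - 840 + 210 - 42 + 7 - 1 = 1854. Product = 330 × 1854 = 611820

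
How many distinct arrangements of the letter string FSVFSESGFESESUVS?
16! / (3! × 1! × 1! × 3! × 6! × 2!) = 403603200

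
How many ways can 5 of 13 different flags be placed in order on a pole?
P(13,5) = 13!/(13-5)! = 154440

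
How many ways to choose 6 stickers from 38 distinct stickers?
C(38,6) = 38!/(6!×32!) = 2760681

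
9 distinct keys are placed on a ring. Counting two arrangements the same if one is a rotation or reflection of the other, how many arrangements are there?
(9-1)!/2 = 40320/2 = 20160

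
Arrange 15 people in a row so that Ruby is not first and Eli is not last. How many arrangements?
By inclusion-exclusion: 15! - 2×(15-1)! + (15-2)! = 1307674368000 - 174356582400 + 6227020800 = 1139544806400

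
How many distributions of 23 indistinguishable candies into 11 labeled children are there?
C(23+11-1, 11-1) = C(33, 10) = 92561040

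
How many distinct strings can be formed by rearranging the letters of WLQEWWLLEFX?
11! / (3! × 1! × 1! × 1! × 3! × 2!) = 554400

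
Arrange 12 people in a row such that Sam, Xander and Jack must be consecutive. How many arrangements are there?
Treat the 3 as one block: (12-3+1)! × 3! = 3628800 × 6 = 21772800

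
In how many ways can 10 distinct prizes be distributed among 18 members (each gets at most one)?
P(18,10) = 18!/(18-10)! = 158789030400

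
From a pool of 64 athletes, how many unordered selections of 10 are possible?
C(64,10) = 64!/(10!×54!) = 151473214816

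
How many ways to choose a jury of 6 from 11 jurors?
C(11,6) = 11!/(6!×5!) = 462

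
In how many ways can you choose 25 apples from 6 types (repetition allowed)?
C(25+6-1, 6-1) = C(30, 5) = 142506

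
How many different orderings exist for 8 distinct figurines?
8! = 40320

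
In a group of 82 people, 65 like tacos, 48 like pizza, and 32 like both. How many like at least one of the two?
|A∪B| = |A| + |B| - |A∩B| = 65 + 48 - 32 = 81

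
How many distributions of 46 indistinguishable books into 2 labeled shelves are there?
C(46+2-1, 2-1) = C(47, 1) = 47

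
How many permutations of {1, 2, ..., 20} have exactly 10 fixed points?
Choose the 10 fixed points C(20,10) = 184756, derange the rest: !10 = Σ_{j=0}^{10} (-1)^j·10!/j! = 3628800 - 3628800 + 1814400 - 604800 + 151200 - 30240 + 5040 - 720 + 90 - 10 + 1 = 1334961. Product = 184756 × 1334961 = 246642054516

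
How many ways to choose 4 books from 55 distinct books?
C(55,4) = 55!/(4!×51!) = 341055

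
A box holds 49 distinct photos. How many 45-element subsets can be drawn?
C(49,45) = 49!/(45!×4!) = 211876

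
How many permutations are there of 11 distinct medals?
11! = 39916800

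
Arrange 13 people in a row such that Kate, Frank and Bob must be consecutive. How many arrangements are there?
Treat the 3 as one block: (13-3+1)! × 3! = 39916800 × 6 = 239500800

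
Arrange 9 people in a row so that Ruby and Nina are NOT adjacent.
Total - adjacent = 9! - (9-1)!×2 = 362880 - 80640 = 282240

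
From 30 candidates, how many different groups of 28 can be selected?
C(30,28) = 30!/(28!×2!) = 435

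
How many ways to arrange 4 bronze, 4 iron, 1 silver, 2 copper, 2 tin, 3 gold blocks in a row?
16! / (4! × 4! × 1! × 2! × 2! × 3!) = 1513512000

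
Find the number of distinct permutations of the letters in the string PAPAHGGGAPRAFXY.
15! / (3! × 1! × 1! × 1! × 1! × 3! × 1! × 4!) = 1513512000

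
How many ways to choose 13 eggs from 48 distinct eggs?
C(48,13) = 48!/(13!×35!) = 192928249296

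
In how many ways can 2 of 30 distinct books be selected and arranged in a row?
P(30,2) = 30!/(30-2)! = 870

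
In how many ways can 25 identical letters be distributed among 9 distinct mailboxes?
C(25+9-1, 9-1) = C(33, 8) = 13884156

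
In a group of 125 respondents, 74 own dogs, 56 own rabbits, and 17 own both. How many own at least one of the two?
|A∪B| = |A| + |B| - |A∩B| = 74 + 56 - 17 = 113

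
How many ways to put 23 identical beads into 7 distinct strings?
C(23+7-1, 7-1) = C(29, 6) = 475020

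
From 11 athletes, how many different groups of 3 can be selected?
C(11,3) = 11!/(3!×8!) = 165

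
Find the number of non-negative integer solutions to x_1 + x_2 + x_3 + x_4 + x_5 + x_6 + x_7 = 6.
C(6+7-1, 7-1) = C(12, 6) = 924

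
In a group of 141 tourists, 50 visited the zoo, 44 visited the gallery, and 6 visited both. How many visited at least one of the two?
|A∪B| = |A| + |B| - |A∩B| = 50 + 44 - 6 = 88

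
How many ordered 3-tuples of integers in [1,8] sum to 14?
Coefficient of x^14 in (x + x² + ... + x^8)^3. By inclusion-exclusion on dice exceeding 8: Σ_j (-1)^j C(3,j)·C(14-1-8j, 2) = C(3,0)·C(13,2) - C(3,1)·C(5,2) = 1·78 - 3·10 = 48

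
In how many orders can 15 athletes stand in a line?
15! = 1307674368000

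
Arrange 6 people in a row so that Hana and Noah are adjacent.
Treat as block: (6-1)! × 2! = 120 × 2 = 240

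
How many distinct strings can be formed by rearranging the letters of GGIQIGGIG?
9! / (1! × 3! × 5!) = 504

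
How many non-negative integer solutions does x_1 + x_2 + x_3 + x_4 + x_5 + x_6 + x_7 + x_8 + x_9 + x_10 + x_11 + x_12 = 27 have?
C(27+12-1, 12-1) = C(38, 11) = 1203322288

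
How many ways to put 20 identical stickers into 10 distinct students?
C(20+10-1, 10-1) = C(29, 9) = 10015005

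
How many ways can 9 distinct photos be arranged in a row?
9! = 362880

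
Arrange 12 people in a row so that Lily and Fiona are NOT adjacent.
Total - adjacent = 12! - (12-1)!×2 = 479001600 - 79833600 = 399168000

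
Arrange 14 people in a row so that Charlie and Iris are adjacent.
Treat as block: (14-1)! × 2! = 6227020800 × 2 = 12454041600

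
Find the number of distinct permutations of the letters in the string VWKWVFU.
7! / (2! × 1! × 1! × 1! × 2!) = 1260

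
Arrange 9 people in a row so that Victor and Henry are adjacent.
Treat as block: (9-1)! × 2! = 40320 × 2 = 80640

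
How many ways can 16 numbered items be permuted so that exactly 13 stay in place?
Choose the 13 fixed points C(16,13) = 560, derange the rest: !3 = Σ_{j=0}^{3} (-1)^j·3!/j! = 6 - 6 + 3 - 1 = 2. Product = 560 × 2 = 1120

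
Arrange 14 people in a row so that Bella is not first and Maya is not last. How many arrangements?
By inclusion-exclusion: 14! - 2×(14-1)! + (14-2)! = 87178291200 - 12454041600 + 479001600 = 75203251200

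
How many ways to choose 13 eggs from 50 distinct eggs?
C(50,13) = 50!/(13!×37!) = 354860518600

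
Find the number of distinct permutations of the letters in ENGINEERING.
11! / (3! × 3! × 2! × 2! × 1!) = 277200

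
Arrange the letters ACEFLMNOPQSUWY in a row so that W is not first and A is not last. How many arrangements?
By inclusion-exclusion: 14! - 2×(14-1)! + (14-2)! = 87178291200 - 12454041600 + 479001600 = 75203251200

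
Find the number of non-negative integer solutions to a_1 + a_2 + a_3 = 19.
C(19+3-1, 3-1) = C(21, 2) = 210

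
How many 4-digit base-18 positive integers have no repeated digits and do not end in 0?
Last digit: 17 nonzero choices. First digit: 16 (nonzero, ≠last). Middle 2: P(16,2) = 240. Total = 65280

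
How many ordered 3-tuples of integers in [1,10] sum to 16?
Coefficient of x^16 in (x + x² + ... + x^10)^3. By inclusion-exclusion on dice exceeding 10: Σ_j (-1)^j C(3,j)·C(16-1-10j, 2) = C(3,0)·C(15,2) - C(3,1)·C(5,2) = 1·105 - 3·10 = 75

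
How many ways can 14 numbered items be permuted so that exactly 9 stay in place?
Choose the 9 fixed points C(14,9) = 2002, derange the rest: !5 = Σ_{j=0}^{5} (-1)^j·5!/j! = 120 - 120 + 60 - 20 + 5 - 1 = 44. Product = 2002 × 44 = 88088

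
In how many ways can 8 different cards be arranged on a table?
8! = 40320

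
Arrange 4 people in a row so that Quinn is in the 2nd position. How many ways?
Fix one position: (4-1)! = 6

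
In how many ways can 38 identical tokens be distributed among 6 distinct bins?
C(38+6-1, 6-1) = C(43, 5) = 962598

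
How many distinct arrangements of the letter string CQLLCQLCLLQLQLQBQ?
17! / (1! × 3! × 6! × 7!) = 16336320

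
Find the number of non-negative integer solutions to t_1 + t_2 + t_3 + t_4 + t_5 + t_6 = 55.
C(55+6-1, 6-1) = C(60, 5) = 5461512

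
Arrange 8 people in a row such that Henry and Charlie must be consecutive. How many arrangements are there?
Treat the 2 as one block: (8-2+1)! × 2! = 5040 × 2 = 10080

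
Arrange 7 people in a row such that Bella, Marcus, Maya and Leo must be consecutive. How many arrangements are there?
Treat the 4 as one block: (7-4+1)! × 4! = 24 × 24 = 576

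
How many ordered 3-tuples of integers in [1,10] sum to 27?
Coefficient of x^27 in (x + x² + ... + x^10)^3. By inclusion-exclusion on dice exceeding 10: Σ_j (-1)^j C(3,j)·C(27-1-10j, 2) = C(3,0)·C(26,2) - C(3,1)·C(16,2) + C(3,2)·C(6,2) = 1·325 - 3·120 + 3·15 = 10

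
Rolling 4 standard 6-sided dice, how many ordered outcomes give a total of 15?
Coefficient of x^15 in (x + x² + ... + x^6)^4. By inclusion-exclusion on dice exceeding 6: Σ_j (-1)^j C(4,j)·C(15-1-6j, 3) = C(4,0)·C(14,3) - C(4,1)·C(8,3) = 1·364 - 4·56 = 140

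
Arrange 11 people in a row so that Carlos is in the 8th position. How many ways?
Fix one position: (11-1)! = 3628800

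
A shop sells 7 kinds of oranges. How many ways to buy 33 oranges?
C(33+7-1, 7-1) = C(39, 6) = 3262623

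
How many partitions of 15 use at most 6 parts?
By conjugation, equals partitions of 15 into parts ≤ 6. Let r_j(i) = number of partitions of i into parts ≤ j, for i = 0..15. r_1(i) = 1 for all i; r_j(i) = r_{j-1}(i) + r_j(i-j). Rows j = 2..6: ≤2: 1 1 2 2 3 3 4 4 5 5 6 6 7 7 8 8; ≤3: 1 1 2 3 4 5 7 8 10 12 14 16 19 21 24 27; ≤4: 1 1 2 3 5 6 9 11 15 18 23 27 34 39 47 54; ≤5: 1 1 2 3 5 7 10 13 18 23 30 37 47 57 70 84; ≤6: 1 1 2 3 5 7 11 14 20 26 35 44 58 71 90 110. r_6(15) = 110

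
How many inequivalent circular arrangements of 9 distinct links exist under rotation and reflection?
(9-1)!/2 = 40320/2 = 20160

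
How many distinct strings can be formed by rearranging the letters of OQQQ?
4! / (3! × 1!) = 4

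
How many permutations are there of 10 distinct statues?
10! = 3628800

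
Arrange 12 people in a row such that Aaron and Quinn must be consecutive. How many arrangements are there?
Treat the 2 as one block: (12-2+1)! × 2! = 39916800 × 2 = 79833600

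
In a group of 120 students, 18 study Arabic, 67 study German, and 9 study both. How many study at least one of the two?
|A∪B| = |A| + |B| - |A∩B| = 18 + 67 - 9 = 76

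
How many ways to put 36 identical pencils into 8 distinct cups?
C(36+8-1, 8-1) = C(43, 7) = 32224114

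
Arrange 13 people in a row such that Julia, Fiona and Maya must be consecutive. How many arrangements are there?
Treat the 3 as one block: (13-3+1)! × 3! = 39916800 × 6 = 239500800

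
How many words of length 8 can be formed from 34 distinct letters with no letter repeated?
P(34,8) = 34!/(34-8)! = 732058145280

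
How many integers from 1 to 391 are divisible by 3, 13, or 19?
⌊391/3⌋+⌊391/13⌋+⌊391/19⌋ - ⌊391/39⌋-⌊391/57⌋-⌊391/247⌋ + ⌊391/741⌋ = 130+30+20 - 10-6-1 + 0 = 163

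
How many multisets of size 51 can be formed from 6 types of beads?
C(51+6-1, 6-1) = C(56, 5) = 3819816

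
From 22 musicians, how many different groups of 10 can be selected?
C(22,10) = 22!/(10!×12!) = 646646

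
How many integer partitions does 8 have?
Pentagonal recurrence p(n) = p(n-1) + p(n-2) - p(n-5) - p(n-7) + p(n-12) + p(n-15) - ... gives p(0..7) = 1, 1, 2, 3, 5, 7, 11, 15. p(8) = p(7) + p(6) - p(3) - p(1) = 15 + 11 - 3 - 1 = 22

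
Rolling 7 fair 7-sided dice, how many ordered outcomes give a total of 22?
Coefficient of x^22 in (x + x² + ... + x^7)^7. By inclusion-exclusion on dice exceeding 7: Σ_j (-1)^j C(7,j)·C(22-1-7j, 6) = C(7,0)·C(21,6) - C(7,1)·C(14,6) + C(7,2)·C(7,6) = 1·54264 - 7·3003 + 21·7 = 33390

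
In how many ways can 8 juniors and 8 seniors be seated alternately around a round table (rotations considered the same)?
Fix one of the juniors: (8-1)! ways for the remaining juniors, × 8! ways for the seniors = 5040 × 40320 = 203212800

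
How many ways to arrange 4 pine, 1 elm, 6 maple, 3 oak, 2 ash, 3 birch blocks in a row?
19! / (4! × 1! × 6! × 3! × 2! × 3!) = 97772875200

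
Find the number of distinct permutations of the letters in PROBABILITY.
11! / (1! × 1! × 1! × 2! × 1! × 2! × 1! × 1! × 1!) = 9979200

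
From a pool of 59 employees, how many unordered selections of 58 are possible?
C(59,58) = 59!/(58!×1!) = 59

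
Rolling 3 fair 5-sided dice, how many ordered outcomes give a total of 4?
Coefficient of x^4 in (x + x² + ... + x^5)^3. By inclusion-exclusion on dice exceeding 5: Σ_j (-1)^j C(3,j)·C(4-1-5j, 2) = C(3,0)·C(3,2) = 1·3 = 3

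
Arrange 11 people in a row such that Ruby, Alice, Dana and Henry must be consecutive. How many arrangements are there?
Treat the 4 as one block: (11-4+1)! × 4! = 40320 × 24 = 967680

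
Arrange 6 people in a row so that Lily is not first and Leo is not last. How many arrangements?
By inclusion-exclusion: 6! - 2×(6-1)! + (6-2)! = 720 - 240 + 24 = 504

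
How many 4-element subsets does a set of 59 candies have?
C(59,4) = 59!/(4!×55!) = 455126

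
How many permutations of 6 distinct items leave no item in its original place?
!6 = Σ_{j=0}^{6} (-1)^j·6!/j! = 720 - 720 + 360 - 120 + 30 - 6 + 1 = 265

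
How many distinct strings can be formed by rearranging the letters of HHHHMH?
6! / (5! × 1!) = 6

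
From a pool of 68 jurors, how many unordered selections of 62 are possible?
C(68,62) = 68!/(62!×6!) = 109453344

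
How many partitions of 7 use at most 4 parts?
By conjugation, equals partitions of 7 into parts ≤ 4. Let r_j(i) = number of partitions of i into parts ≤ j, for i = 0..7. r_1(i) = 1 for all i; r_j(i) = r_{j-1}(i) + r_j(i-j). Rows j = 2..4: ≤2: 1 1 2 2 3 3 4 4; ≤3: 1 1 2 3 4 5 7 8; ≤4: 1 1 2 3 5 6 9 11. r_4(7) = 11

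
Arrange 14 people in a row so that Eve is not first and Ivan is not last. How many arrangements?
By inclusion-exclusion: 14! - 2×(14-1)! + (14-2)! = 87178291200 - 12454041600 + 479001600 = 75203251200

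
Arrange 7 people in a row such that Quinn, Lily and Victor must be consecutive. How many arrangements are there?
Treat the 3 as one block: (7-3+1)! × 3! = 120 × 6 = 720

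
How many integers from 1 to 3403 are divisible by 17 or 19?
⌊3403/17⌋ + ⌊3403/19⌋ - ⌊3403/323⌋ = 200 + 179 - 10 = 369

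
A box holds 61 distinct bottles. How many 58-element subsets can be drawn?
C(61,58) = 61!/(58!×3!) = 35990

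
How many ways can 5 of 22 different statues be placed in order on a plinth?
P(22,5) = 22!/(22-5)! = 3160080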